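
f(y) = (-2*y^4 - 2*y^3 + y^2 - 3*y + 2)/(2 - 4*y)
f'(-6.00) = 45.13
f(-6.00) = -80.92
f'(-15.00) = 315.13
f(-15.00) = -1519.81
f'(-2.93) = 8.62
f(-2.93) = -5.66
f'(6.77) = 79.03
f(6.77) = 191.16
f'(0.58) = 16.15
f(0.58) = 0.06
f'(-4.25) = 20.85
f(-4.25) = -24.53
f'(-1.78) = 2.23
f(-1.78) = 0.19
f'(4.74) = 40.94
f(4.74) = 71.48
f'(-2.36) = 4.95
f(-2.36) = -1.84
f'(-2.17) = 3.95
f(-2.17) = -1.00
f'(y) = (-8*y^3 - 6*y^2 + 2*y - 3)/(2 - 4*y) + 4*(-2*y^4 - 2*y^3 + y^2 - 3*y + 2)/(2 - 4*y)^2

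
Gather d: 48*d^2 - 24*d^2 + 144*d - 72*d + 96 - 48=24*d^2 + 72*d + 48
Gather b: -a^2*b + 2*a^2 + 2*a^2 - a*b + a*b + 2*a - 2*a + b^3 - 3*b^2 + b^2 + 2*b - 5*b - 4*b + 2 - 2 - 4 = 4*a^2 + b^3 - 2*b^2 + b*(-a^2 - 7) - 4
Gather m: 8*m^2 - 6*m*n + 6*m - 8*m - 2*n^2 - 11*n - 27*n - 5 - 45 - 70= 8*m^2 + m*(-6*n - 2) - 2*n^2 - 38*n - 120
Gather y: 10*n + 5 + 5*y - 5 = 10*n + 5*y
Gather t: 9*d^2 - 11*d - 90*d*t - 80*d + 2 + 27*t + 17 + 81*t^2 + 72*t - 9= 9*d^2 - 91*d + 81*t^2 + t*(99 - 90*d) + 10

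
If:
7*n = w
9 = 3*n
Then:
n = 3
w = 21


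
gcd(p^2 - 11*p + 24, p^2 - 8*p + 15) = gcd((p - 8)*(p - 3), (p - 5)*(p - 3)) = p - 3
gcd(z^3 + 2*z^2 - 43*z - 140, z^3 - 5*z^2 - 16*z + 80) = z + 4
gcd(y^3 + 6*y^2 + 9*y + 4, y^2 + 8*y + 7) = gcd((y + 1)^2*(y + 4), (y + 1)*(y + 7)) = y + 1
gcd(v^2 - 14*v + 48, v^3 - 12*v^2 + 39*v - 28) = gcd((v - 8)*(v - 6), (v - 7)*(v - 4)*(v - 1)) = 1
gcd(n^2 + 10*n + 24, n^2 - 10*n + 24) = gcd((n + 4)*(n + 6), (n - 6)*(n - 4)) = 1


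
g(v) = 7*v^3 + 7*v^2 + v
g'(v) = 21*v^2 + 14*v + 1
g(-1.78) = -19.08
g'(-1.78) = 42.62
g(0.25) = 0.80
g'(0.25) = 5.81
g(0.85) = 10.21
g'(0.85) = 28.07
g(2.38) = 136.40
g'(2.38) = 153.27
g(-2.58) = -76.20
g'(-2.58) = 104.66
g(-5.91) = -1206.39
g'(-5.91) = 651.75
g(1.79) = 64.37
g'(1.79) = 93.35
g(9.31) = 6264.72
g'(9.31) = 1951.54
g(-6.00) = -1266.00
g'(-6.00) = 673.00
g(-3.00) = -129.00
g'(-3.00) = 148.00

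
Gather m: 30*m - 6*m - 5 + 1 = 24*m - 4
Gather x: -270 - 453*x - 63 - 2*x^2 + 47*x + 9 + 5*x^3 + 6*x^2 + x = 5*x^3 + 4*x^2 - 405*x - 324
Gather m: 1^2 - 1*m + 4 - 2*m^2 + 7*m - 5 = -2*m^2 + 6*m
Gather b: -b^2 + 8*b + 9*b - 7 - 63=-b^2 + 17*b - 70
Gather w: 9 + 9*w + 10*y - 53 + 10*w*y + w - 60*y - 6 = w*(10*y + 10) - 50*y - 50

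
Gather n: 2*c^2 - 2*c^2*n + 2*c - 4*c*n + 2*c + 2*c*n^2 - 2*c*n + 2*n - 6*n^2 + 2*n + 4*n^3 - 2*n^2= 2*c^2 + 4*c + 4*n^3 + n^2*(2*c - 8) + n*(-2*c^2 - 6*c + 4)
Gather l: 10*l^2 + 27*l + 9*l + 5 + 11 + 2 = 10*l^2 + 36*l + 18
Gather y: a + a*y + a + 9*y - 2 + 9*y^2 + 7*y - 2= 2*a + 9*y^2 + y*(a + 16) - 4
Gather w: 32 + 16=48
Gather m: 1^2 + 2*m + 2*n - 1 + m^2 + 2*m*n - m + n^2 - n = m^2 + m*(2*n + 1) + n^2 + n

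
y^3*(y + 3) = y^4 + 3*y^3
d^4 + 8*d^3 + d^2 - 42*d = d*(d - 2)*(d + 3)*(d + 7)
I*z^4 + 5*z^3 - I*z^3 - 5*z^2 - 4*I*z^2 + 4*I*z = z*(z - 4*I)*(z - I)*(I*z - I)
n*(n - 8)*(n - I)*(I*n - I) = I*n^4 + n^3 - 9*I*n^3 - 9*n^2 + 8*I*n^2 + 8*n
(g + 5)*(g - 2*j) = g^2 - 2*g*j + 5*g - 10*j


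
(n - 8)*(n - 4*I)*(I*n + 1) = I*n^3 + 5*n^2 - 8*I*n^2 - 40*n - 4*I*n + 32*I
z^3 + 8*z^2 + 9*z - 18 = (z - 1)*(z + 3)*(z + 6)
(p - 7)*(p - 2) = p^2 - 9*p + 14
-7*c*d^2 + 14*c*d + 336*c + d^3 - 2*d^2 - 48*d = (-7*c + d)*(d - 8)*(d + 6)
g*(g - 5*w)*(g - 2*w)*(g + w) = g^4 - 6*g^3*w + 3*g^2*w^2 + 10*g*w^3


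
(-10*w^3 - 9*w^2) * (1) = -10*w^3 - 9*w^2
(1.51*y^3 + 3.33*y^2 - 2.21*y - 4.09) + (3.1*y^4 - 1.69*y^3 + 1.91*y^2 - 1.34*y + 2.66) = 3.1*y^4 - 0.18*y^3 + 5.24*y^2 - 3.55*y - 1.43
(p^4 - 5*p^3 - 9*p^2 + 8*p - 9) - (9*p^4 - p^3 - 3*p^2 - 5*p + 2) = -8*p^4 - 4*p^3 - 6*p^2 + 13*p - 11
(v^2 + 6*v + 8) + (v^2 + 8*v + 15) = 2*v^2 + 14*v + 23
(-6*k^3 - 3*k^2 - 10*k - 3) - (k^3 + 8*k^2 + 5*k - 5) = -7*k^3 - 11*k^2 - 15*k + 2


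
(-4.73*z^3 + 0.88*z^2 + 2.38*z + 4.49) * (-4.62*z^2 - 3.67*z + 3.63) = 21.8526*z^5 + 13.2935*z^4 - 31.3951*z^3 - 26.284*z^2 - 7.8389*z + 16.2987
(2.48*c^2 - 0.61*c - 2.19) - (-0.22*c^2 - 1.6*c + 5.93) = 2.7*c^2 + 0.99*c - 8.12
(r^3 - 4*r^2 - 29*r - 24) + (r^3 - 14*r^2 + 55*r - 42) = 2*r^3 - 18*r^2 + 26*r - 66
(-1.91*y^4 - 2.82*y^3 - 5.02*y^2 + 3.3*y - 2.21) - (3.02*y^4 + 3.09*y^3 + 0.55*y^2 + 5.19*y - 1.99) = -4.93*y^4 - 5.91*y^3 - 5.57*y^2 - 1.89*y - 0.22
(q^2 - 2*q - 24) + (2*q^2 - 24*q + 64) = 3*q^2 - 26*q + 40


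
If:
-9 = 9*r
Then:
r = -1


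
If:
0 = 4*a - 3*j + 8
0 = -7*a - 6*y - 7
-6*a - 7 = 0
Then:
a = -7/6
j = 10/9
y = 7/36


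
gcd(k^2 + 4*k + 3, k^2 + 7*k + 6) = k + 1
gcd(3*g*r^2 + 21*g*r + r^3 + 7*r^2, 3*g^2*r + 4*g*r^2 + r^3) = 3*g*r + r^2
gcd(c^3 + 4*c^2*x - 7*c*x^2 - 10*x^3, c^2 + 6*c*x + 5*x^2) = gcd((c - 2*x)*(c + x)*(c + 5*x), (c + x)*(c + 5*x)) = c^2 + 6*c*x + 5*x^2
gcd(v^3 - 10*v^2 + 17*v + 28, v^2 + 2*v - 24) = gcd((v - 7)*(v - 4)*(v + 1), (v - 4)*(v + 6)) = v - 4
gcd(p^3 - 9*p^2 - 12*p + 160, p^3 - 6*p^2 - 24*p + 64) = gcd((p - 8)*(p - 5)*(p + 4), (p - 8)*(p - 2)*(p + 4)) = p^2 - 4*p - 32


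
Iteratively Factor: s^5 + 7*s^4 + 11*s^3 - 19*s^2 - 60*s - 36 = (s + 3)*(s^4 + 4*s^3 - s^2 - 16*s - 12) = (s + 2)*(s + 3)*(s^3 + 2*s^2 - 5*s - 6) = (s + 2)*(s + 3)^2*(s^2 - s - 2) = (s + 1)*(s + 2)*(s + 3)^2*(s - 2)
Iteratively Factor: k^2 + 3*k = (k)*(k + 3)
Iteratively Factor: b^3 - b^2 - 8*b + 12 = (b - 2)*(b^2 + b - 6) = (b - 2)^2*(b + 3)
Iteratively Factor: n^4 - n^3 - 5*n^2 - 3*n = (n + 1)*(n^3 - 2*n^2 - 3*n) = (n - 3)*(n + 1)*(n^2 + n) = n*(n - 3)*(n + 1)*(n + 1)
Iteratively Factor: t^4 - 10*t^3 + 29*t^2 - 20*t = (t)*(t^3 - 10*t^2 + 29*t - 20) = t*(t - 1)*(t^2 - 9*t + 20) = t*(t - 5)*(t - 1)*(t - 4)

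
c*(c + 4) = c^2 + 4*c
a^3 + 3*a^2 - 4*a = a*(a - 1)*(a + 4)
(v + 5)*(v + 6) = v^2 + 11*v + 30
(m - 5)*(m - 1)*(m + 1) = m^3 - 5*m^2 - m + 5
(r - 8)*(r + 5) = r^2 - 3*r - 40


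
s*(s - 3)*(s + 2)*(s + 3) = s^4 + 2*s^3 - 9*s^2 - 18*s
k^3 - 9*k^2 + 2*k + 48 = (k - 8)*(k - 3)*(k + 2)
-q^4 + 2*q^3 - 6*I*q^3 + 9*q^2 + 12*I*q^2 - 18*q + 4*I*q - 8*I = (q - 2)*(q + 4*I)*(-I*q + 1)^2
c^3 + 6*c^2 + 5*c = c*(c + 1)*(c + 5)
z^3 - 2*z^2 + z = z*(z - 1)^2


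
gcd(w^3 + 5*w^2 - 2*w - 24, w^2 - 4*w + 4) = w - 2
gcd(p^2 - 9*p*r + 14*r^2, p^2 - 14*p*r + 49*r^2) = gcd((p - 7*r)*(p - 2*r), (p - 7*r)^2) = p - 7*r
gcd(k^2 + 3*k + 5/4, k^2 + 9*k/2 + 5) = k + 5/2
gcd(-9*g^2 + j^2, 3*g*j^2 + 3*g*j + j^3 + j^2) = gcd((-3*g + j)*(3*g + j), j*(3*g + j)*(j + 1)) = 3*g + j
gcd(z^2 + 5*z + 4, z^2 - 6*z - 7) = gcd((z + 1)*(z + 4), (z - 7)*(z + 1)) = z + 1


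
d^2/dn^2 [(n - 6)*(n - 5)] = 2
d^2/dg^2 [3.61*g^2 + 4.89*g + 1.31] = 7.22000000000000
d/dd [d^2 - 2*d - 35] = 2*d - 2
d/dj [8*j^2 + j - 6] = 16*j + 1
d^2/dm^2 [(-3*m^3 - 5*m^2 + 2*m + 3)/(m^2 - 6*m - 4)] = 2*(-148*m^3 - 267*m^2 - 174*m - 8)/(m^6 - 18*m^5 + 96*m^4 - 72*m^3 - 384*m^2 - 288*m - 64)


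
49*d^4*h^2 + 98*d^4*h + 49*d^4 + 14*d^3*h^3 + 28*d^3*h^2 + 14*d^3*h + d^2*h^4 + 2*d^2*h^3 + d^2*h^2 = (7*d + h)^2*(d*h + d)^2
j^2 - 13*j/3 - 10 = (j - 6)*(j + 5/3)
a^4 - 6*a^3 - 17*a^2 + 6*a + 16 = (a - 8)*(a - 1)*(a + 1)*(a + 2)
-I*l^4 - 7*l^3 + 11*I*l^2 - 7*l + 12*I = (l - 4*I)*(l - 3*I)*(l - I)*(-I*l + 1)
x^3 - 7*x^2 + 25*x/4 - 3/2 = (x - 6)*(x - 1/2)^2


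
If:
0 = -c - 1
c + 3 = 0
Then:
No Solution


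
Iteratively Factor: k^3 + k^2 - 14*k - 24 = (k - 4)*(k^2 + 5*k + 6) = (k - 4)*(k + 2)*(k + 3)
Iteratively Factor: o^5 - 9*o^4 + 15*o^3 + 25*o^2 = (o + 1)*(o^4 - 10*o^3 + 25*o^2) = (o - 5)*(o + 1)*(o^3 - 5*o^2) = o*(o - 5)*(o + 1)*(o^2 - 5*o) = o^2*(o - 5)*(o + 1)*(o - 5)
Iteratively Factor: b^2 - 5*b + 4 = (b - 1)*(b - 4)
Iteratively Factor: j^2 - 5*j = (j)*(j - 5)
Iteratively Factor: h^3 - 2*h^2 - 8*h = (h - 4)*(h^2 + 2*h) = h*(h - 4)*(h + 2)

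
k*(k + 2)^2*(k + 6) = k^4 + 10*k^3 + 28*k^2 + 24*k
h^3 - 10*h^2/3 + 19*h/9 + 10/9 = (h - 2)*(h - 5/3)*(h + 1/3)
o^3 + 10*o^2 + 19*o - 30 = (o - 1)*(o + 5)*(o + 6)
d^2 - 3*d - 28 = (d - 7)*(d + 4)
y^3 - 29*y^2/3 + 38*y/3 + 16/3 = (y - 8)*(y - 2)*(y + 1/3)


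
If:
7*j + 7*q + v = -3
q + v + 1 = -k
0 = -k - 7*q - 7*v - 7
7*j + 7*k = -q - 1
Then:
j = -4/35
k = 0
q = -1/5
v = -4/5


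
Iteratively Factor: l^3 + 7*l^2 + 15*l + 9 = (l + 1)*(l^2 + 6*l + 9) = (l + 1)*(l + 3)*(l + 3)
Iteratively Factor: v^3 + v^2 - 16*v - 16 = (v + 1)*(v^2 - 16) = (v - 4)*(v + 1)*(v + 4)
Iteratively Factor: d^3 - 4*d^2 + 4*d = (d)*(d^2 - 4*d + 4) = d*(d - 2)*(d - 2)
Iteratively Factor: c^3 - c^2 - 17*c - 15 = (c - 5)*(c^2 + 4*c + 3) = (c - 5)*(c + 3)*(c + 1)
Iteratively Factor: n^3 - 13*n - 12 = (n + 3)*(n^2 - 3*n - 4) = (n + 1)*(n + 3)*(n - 4)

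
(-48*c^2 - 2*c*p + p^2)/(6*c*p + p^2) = (-8*c + p)/p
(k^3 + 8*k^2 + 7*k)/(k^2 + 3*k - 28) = k*(k + 1)/(k - 4)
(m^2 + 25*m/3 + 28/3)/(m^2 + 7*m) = (m + 4/3)/m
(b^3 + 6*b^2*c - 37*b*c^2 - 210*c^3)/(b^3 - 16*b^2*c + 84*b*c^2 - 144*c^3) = (b^2 + 12*b*c + 35*c^2)/(b^2 - 10*b*c + 24*c^2)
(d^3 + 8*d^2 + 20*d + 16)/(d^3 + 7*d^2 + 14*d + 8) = (d + 2)/(d + 1)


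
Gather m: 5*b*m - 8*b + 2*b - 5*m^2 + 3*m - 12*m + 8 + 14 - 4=-6*b - 5*m^2 + m*(5*b - 9) + 18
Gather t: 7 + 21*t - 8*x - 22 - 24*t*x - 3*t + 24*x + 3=t*(18 - 24*x) + 16*x - 12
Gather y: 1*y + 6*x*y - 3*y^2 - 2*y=-3*y^2 + y*(6*x - 1)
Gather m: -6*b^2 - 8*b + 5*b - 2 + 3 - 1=-6*b^2 - 3*b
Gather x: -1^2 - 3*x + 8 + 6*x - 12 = 3*x - 5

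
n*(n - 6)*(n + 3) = n^3 - 3*n^2 - 18*n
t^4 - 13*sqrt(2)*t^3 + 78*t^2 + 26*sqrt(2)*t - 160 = (t - 8*sqrt(2))*(t - 5*sqrt(2))*(t - sqrt(2))*(t + sqrt(2))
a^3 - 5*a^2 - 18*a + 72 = (a - 6)*(a - 3)*(a + 4)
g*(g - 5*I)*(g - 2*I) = g^3 - 7*I*g^2 - 10*g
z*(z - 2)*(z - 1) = z^3 - 3*z^2 + 2*z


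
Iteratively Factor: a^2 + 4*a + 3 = (a + 3)*(a + 1)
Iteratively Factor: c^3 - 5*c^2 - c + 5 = (c - 1)*(c^2 - 4*c - 5) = (c - 1)*(c + 1)*(c - 5)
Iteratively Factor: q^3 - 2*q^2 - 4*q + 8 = (q - 2)*(q^2 - 4) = (q - 2)^2*(q + 2)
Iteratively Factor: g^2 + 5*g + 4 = (g + 4)*(g + 1)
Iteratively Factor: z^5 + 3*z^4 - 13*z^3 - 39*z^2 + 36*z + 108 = (z - 2)*(z^4 + 5*z^3 - 3*z^2 - 45*z - 54) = (z - 2)*(z + 3)*(z^3 + 2*z^2 - 9*z - 18) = (z - 2)*(z + 3)^2*(z^2 - z - 6) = (z - 3)*(z - 2)*(z + 3)^2*(z + 2)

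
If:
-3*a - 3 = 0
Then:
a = -1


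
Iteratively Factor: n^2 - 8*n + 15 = (n - 3)*(n - 5)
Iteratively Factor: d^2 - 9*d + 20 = (d - 4)*(d - 5)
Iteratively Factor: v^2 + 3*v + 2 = (v + 2)*(v + 1)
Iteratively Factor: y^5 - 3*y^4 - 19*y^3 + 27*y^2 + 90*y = (y + 2)*(y^4 - 5*y^3 - 9*y^2 + 45*y) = (y - 3)*(y + 2)*(y^3 - 2*y^2 - 15*y) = (y - 3)*(y + 2)*(y + 3)*(y^2 - 5*y) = (y - 5)*(y - 3)*(y + 2)*(y + 3)*(y)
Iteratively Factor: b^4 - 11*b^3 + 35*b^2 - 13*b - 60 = (b + 1)*(b^3 - 12*b^2 + 47*b - 60) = (b - 5)*(b + 1)*(b^2 - 7*b + 12) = (b - 5)*(b - 3)*(b + 1)*(b - 4)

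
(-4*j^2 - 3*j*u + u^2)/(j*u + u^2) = (-4*j + u)/u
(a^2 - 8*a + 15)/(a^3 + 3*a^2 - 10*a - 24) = (a - 5)/(a^2 + 6*a + 8)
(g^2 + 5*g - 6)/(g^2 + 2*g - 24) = (g - 1)/(g - 4)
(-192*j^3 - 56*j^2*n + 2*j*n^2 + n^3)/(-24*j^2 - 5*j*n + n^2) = (24*j^2 + 10*j*n + n^2)/(3*j + n)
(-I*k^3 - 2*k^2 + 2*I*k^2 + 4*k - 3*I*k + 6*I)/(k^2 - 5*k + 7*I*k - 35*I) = (-I*k^3 + 2*k^2*(-1 + I) + k*(4 - 3*I) + 6*I)/(k^2 + k*(-5 + 7*I) - 35*I)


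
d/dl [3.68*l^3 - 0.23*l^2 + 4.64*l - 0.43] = 11.04*l^2 - 0.46*l + 4.64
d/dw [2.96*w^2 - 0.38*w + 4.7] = 5.92*w - 0.38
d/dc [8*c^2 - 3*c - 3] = 16*c - 3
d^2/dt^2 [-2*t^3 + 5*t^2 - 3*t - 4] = 10 - 12*t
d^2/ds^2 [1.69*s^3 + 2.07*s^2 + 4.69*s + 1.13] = 10.14*s + 4.14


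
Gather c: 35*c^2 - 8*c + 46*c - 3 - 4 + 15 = 35*c^2 + 38*c + 8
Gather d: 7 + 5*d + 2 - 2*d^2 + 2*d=-2*d^2 + 7*d + 9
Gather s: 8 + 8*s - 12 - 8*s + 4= 0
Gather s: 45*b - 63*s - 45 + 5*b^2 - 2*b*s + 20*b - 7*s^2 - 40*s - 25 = 5*b^2 + 65*b - 7*s^2 + s*(-2*b - 103) - 70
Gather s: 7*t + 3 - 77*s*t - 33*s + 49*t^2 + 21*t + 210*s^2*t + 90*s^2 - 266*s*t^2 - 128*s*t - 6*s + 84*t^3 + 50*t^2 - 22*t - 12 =s^2*(210*t + 90) + s*(-266*t^2 - 205*t - 39) + 84*t^3 + 99*t^2 + 6*t - 9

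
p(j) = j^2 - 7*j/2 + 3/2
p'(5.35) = 7.20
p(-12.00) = 187.50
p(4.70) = 7.14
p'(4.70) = 5.90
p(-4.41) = 36.38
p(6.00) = 16.50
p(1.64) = -1.55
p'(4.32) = 5.14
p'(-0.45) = -4.40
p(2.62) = -0.81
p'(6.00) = 8.50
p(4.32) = 5.04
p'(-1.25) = -6.00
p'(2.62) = 1.74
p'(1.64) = -0.22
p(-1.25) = 7.44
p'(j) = 2*j - 7/2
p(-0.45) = 3.28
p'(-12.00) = -27.50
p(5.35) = 11.40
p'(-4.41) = -12.32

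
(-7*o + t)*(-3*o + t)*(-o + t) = -21*o^3 + 31*o^2*t - 11*o*t^2 + t^3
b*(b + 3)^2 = b^3 + 6*b^2 + 9*b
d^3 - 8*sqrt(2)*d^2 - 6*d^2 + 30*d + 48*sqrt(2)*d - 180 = (d - 6)*(d - 5*sqrt(2))*(d - 3*sqrt(2))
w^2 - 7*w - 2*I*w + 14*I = (w - 7)*(w - 2*I)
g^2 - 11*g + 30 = (g - 6)*(g - 5)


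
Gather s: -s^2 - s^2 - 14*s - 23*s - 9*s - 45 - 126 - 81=-2*s^2 - 46*s - 252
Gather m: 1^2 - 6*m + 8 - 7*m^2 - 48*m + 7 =-7*m^2 - 54*m + 16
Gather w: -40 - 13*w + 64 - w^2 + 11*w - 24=-w^2 - 2*w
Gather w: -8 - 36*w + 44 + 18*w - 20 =16 - 18*w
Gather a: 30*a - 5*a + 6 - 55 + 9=25*a - 40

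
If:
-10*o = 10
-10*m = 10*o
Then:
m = 1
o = -1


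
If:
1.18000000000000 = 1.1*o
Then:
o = 1.07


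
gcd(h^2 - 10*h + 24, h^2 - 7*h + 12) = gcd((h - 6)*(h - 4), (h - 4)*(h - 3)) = h - 4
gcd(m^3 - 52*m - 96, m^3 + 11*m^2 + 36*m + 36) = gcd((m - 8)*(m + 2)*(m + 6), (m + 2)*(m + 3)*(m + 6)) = m^2 + 8*m + 12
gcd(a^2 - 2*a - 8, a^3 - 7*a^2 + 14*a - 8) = a - 4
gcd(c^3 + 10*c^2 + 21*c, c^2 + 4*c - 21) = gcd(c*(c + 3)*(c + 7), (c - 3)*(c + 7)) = c + 7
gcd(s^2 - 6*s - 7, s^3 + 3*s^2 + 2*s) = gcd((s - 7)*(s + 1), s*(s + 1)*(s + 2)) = s + 1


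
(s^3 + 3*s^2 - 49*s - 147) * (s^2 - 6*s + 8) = s^5 - 3*s^4 - 59*s^3 + 171*s^2 + 490*s - 1176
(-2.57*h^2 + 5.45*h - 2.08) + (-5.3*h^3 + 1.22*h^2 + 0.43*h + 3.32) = -5.3*h^3 - 1.35*h^2 + 5.88*h + 1.24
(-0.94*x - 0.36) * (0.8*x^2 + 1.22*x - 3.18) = -0.752*x^3 - 1.4348*x^2 + 2.55*x + 1.1448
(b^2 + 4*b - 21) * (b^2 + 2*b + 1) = b^4 + 6*b^3 - 12*b^2 - 38*b - 21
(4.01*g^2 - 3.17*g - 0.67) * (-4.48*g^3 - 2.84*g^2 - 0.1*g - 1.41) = -17.9648*g^5 + 2.8132*g^4 + 11.6034*g^3 - 3.4343*g^2 + 4.5367*g + 0.9447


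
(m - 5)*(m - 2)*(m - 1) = m^3 - 8*m^2 + 17*m - 10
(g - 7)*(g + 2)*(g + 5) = g^3 - 39*g - 70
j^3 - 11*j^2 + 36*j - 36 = (j - 6)*(j - 3)*(j - 2)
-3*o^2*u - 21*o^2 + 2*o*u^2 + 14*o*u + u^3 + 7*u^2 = (-o + u)*(3*o + u)*(u + 7)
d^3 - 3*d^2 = d^2*(d - 3)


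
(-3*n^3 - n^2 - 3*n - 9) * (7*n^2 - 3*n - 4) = -21*n^5 + 2*n^4 - 6*n^3 - 50*n^2 + 39*n + 36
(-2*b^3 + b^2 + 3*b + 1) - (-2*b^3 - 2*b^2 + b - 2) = 3*b^2 + 2*b + 3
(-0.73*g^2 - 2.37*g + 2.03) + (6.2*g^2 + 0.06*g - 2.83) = 5.47*g^2 - 2.31*g - 0.8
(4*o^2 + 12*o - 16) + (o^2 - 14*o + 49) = 5*o^2 - 2*o + 33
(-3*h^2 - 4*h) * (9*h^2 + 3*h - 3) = -27*h^4 - 45*h^3 - 3*h^2 + 12*h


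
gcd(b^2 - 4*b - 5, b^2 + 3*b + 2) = b + 1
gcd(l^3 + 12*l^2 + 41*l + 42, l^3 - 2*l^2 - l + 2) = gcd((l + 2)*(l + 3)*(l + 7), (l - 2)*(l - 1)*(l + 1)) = 1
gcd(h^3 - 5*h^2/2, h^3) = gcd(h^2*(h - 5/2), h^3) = h^2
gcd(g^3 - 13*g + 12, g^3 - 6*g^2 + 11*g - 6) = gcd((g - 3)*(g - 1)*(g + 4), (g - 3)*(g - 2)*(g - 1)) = g^2 - 4*g + 3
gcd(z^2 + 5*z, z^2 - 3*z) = z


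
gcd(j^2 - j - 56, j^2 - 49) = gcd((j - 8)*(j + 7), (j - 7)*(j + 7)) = j + 7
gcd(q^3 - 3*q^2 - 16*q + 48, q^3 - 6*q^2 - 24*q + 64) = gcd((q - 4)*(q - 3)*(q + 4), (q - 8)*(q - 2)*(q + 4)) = q + 4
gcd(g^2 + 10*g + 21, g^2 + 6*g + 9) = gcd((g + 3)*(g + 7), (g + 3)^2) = g + 3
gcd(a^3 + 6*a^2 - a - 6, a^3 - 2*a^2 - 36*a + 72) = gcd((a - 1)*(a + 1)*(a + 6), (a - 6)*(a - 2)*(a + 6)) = a + 6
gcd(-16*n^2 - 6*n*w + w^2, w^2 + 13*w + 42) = 1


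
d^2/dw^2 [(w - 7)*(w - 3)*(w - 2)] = 6*w - 24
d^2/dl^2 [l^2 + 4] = 2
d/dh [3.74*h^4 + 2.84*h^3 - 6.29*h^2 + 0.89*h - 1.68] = 14.96*h^3 + 8.52*h^2 - 12.58*h + 0.89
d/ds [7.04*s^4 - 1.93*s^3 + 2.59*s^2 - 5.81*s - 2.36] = 28.16*s^3 - 5.79*s^2 + 5.18*s - 5.81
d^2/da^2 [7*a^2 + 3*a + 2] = 14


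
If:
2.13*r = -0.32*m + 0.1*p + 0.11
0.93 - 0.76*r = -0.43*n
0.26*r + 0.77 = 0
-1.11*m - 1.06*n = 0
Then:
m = 7.06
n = -7.40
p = -41.58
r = -2.96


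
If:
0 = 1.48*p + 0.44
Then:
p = -0.30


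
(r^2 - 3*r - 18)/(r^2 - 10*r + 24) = (r + 3)/(r - 4)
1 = 1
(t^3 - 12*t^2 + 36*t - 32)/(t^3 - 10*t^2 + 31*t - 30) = (t^2 - 10*t + 16)/(t^2 - 8*t + 15)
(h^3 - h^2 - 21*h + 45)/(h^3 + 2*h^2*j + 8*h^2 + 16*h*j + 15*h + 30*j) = (h^2 - 6*h + 9)/(h^2 + 2*h*j + 3*h + 6*j)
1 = 1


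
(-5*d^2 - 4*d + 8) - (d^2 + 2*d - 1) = -6*d^2 - 6*d + 9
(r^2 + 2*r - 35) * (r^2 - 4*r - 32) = r^4 - 2*r^3 - 75*r^2 + 76*r + 1120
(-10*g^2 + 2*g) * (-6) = 60*g^2 - 12*g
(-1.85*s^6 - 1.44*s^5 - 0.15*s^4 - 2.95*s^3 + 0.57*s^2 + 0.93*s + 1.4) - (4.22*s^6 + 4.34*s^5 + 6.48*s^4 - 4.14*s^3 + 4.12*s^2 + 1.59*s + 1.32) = -6.07*s^6 - 5.78*s^5 - 6.63*s^4 + 1.19*s^3 - 3.55*s^2 - 0.66*s + 0.0799999999999998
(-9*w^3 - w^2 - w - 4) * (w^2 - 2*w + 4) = -9*w^5 + 17*w^4 - 35*w^3 - 6*w^2 + 4*w - 16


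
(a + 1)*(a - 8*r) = a^2 - 8*a*r + a - 8*r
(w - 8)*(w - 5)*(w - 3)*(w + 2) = w^4 - 14*w^3 + 47*w^2 + 38*w - 240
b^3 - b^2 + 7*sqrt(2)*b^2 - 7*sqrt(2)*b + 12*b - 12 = (b - 1)*(b + sqrt(2))*(b + 6*sqrt(2))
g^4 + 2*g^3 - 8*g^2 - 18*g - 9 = (g - 3)*(g + 1)^2*(g + 3)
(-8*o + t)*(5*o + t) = -40*o^2 - 3*o*t + t^2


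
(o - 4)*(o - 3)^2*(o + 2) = o^4 - 8*o^3 + 13*o^2 + 30*o - 72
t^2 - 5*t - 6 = (t - 6)*(t + 1)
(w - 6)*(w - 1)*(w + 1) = w^3 - 6*w^2 - w + 6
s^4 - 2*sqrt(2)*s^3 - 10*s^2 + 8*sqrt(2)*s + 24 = (s - 2)*(s + 2)*(s - 3*sqrt(2))*(s + sqrt(2))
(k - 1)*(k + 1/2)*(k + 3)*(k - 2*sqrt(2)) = k^4 - 2*sqrt(2)*k^3 + 5*k^3/2 - 5*sqrt(2)*k^2 - 2*k^2 - 3*k/2 + 4*sqrt(2)*k + 3*sqrt(2)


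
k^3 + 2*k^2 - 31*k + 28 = (k - 4)*(k - 1)*(k + 7)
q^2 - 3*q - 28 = (q - 7)*(q + 4)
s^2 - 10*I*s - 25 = (s - 5*I)^2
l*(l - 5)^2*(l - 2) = l^4 - 12*l^3 + 45*l^2 - 50*l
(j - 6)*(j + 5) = j^2 - j - 30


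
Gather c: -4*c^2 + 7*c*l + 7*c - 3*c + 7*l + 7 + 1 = -4*c^2 + c*(7*l + 4) + 7*l + 8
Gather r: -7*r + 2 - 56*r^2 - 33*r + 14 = -56*r^2 - 40*r + 16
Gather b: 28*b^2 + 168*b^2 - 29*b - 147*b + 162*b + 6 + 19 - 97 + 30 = 196*b^2 - 14*b - 42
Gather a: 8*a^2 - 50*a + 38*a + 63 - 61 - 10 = 8*a^2 - 12*a - 8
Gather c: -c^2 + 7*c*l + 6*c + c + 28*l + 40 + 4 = -c^2 + c*(7*l + 7) + 28*l + 44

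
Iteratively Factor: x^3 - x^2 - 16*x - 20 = (x + 2)*(x^2 - 3*x - 10) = (x + 2)^2*(x - 5)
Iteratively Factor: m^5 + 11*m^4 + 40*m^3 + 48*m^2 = (m)*(m^4 + 11*m^3 + 40*m^2 + 48*m) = m^2*(m^3 + 11*m^2 + 40*m + 48) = m^2*(m + 4)*(m^2 + 7*m + 12) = m^2*(m + 3)*(m + 4)*(m + 4)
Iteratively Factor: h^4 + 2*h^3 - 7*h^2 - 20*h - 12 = (h + 2)*(h^3 - 7*h - 6) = (h - 3)*(h + 2)*(h^2 + 3*h + 2) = (h - 3)*(h + 1)*(h + 2)*(h + 2)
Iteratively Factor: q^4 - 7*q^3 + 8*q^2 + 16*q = (q - 4)*(q^3 - 3*q^2 - 4*q) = (q - 4)^2*(q^2 + q) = q*(q - 4)^2*(q + 1)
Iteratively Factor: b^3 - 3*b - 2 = (b - 2)*(b^2 + 2*b + 1) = (b - 2)*(b + 1)*(b + 1)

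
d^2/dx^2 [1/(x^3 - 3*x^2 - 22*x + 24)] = 2*(3*(1 - x)*(x^3 - 3*x^2 - 22*x + 24) + (-3*x^2 + 6*x + 22)^2)/(x^3 - 3*x^2 - 22*x + 24)^3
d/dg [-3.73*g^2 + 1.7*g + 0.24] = 1.7 - 7.46*g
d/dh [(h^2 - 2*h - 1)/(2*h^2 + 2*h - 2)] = 3*(h^2 + 1)/(2*(h^4 + 2*h^3 - h^2 - 2*h + 1))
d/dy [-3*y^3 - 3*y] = -9*y^2 - 3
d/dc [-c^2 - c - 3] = -2*c - 1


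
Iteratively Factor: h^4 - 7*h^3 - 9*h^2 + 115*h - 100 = (h + 4)*(h^3 - 11*h^2 + 35*h - 25) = (h - 1)*(h + 4)*(h^2 - 10*h + 25) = (h - 5)*(h - 1)*(h + 4)*(h - 5)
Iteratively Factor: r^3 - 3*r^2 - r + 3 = (r - 3)*(r^2 - 1) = (r - 3)*(r + 1)*(r - 1)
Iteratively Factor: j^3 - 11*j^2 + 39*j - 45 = (j - 3)*(j^2 - 8*j + 15) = (j - 3)^2*(j - 5)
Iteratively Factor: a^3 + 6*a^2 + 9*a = (a + 3)*(a^2 + 3*a) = (a + 3)^2*(a)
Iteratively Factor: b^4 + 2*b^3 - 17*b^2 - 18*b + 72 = (b - 3)*(b^3 + 5*b^2 - 2*b - 24) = (b - 3)*(b + 3)*(b^2 + 2*b - 8) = (b - 3)*(b + 3)*(b + 4)*(b - 2)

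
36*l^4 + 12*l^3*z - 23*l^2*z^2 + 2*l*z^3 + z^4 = (-3*l + z)*(-2*l + z)*(l + z)*(6*l + z)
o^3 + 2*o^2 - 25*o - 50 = (o - 5)*(o + 2)*(o + 5)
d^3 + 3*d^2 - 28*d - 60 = (d - 5)*(d + 2)*(d + 6)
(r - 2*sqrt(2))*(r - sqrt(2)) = r^2 - 3*sqrt(2)*r + 4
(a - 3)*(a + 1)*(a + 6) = a^3 + 4*a^2 - 15*a - 18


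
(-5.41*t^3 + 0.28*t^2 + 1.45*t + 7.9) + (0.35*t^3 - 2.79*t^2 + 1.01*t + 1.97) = -5.06*t^3 - 2.51*t^2 + 2.46*t + 9.87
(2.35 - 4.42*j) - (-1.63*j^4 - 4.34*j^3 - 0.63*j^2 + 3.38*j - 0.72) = 1.63*j^4 + 4.34*j^3 + 0.63*j^2 - 7.8*j + 3.07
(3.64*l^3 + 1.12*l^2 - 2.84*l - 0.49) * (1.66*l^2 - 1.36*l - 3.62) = 6.0424*l^5 - 3.0912*l^4 - 19.4144*l^3 - 1.0054*l^2 + 10.9472*l + 1.7738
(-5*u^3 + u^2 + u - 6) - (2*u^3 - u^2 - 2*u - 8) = -7*u^3 + 2*u^2 + 3*u + 2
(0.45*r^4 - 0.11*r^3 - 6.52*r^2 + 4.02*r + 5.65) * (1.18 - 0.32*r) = -0.144*r^5 + 0.5662*r^4 + 1.9566*r^3 - 8.98*r^2 + 2.9356*r + 6.667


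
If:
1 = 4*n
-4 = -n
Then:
No Solution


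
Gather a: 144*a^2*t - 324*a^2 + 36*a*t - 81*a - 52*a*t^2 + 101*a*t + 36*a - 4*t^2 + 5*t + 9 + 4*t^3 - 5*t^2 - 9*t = a^2*(144*t - 324) + a*(-52*t^2 + 137*t - 45) + 4*t^3 - 9*t^2 - 4*t + 9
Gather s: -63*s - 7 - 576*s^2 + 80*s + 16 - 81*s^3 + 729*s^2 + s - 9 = -81*s^3 + 153*s^2 + 18*s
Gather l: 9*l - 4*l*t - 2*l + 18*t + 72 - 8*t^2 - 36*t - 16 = l*(7 - 4*t) - 8*t^2 - 18*t + 56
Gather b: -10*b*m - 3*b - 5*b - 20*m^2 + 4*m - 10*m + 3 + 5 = b*(-10*m - 8) - 20*m^2 - 6*m + 8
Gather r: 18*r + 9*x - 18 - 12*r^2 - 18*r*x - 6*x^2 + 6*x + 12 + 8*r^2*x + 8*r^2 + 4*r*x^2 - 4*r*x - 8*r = r^2*(8*x - 4) + r*(4*x^2 - 22*x + 10) - 6*x^2 + 15*x - 6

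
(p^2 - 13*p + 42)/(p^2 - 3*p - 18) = (p - 7)/(p + 3)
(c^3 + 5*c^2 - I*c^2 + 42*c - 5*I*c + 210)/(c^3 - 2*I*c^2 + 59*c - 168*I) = (c^2 + c*(5 + 6*I) + 30*I)/(c^2 + 5*I*c + 24)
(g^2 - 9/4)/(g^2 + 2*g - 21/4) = (2*g + 3)/(2*g + 7)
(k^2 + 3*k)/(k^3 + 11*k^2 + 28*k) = (k + 3)/(k^2 + 11*k + 28)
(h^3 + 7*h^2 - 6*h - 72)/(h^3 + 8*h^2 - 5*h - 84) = (h + 6)/(h + 7)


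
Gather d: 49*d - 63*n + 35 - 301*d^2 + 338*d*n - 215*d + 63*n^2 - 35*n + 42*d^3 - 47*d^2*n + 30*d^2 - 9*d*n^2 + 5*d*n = 42*d^3 + d^2*(-47*n - 271) + d*(-9*n^2 + 343*n - 166) + 63*n^2 - 98*n + 35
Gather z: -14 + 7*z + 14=7*z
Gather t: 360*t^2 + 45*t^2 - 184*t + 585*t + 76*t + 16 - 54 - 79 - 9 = 405*t^2 + 477*t - 126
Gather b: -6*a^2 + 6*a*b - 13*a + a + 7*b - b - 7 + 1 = -6*a^2 - 12*a + b*(6*a + 6) - 6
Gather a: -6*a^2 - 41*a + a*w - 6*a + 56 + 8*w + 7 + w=-6*a^2 + a*(w - 47) + 9*w + 63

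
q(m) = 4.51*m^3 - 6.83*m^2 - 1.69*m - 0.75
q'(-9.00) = 1217.18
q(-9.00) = -3826.56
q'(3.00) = 79.10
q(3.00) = 54.48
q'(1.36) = 4.76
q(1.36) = -4.34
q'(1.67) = 13.23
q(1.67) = -1.62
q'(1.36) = 4.76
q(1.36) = -4.34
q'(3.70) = 132.99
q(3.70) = 127.94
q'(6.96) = 558.65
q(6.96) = 1177.19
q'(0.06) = -2.46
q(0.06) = -0.88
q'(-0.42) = 6.43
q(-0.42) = -1.58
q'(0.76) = -4.26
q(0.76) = -4.00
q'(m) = 13.53*m^2 - 13.66*m - 1.69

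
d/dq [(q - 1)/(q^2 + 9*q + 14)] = (q^2 + 9*q - (q - 1)*(2*q + 9) + 14)/(q^2 + 9*q + 14)^2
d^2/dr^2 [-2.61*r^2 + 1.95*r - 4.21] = -5.22000000000000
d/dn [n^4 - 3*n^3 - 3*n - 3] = 4*n^3 - 9*n^2 - 3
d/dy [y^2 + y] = 2*y + 1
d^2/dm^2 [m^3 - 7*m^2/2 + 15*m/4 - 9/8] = 6*m - 7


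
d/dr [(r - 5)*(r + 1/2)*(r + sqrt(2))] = 3*r^2 - 9*r + 2*sqrt(2)*r - 9*sqrt(2)/2 - 5/2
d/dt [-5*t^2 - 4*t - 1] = -10*t - 4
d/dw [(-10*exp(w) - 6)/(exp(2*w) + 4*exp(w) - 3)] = (10*exp(2*w) + 12*exp(w) + 54)*exp(w)/(exp(4*w) + 8*exp(3*w) + 10*exp(2*w) - 24*exp(w) + 9)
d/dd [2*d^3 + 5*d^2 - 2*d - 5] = 6*d^2 + 10*d - 2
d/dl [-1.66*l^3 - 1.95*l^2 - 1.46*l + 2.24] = -4.98*l^2 - 3.9*l - 1.46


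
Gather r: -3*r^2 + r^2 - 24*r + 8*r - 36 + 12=-2*r^2 - 16*r - 24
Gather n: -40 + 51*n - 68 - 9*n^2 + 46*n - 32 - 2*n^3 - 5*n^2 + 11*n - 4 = -2*n^3 - 14*n^2 + 108*n - 144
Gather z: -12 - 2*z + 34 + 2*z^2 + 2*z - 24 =2*z^2 - 2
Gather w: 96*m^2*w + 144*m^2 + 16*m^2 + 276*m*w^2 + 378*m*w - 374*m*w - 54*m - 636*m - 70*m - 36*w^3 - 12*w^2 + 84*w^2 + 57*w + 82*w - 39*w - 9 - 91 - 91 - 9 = 160*m^2 - 760*m - 36*w^3 + w^2*(276*m + 72) + w*(96*m^2 + 4*m + 100) - 200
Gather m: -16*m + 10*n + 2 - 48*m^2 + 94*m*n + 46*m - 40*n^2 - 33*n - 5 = -48*m^2 + m*(94*n + 30) - 40*n^2 - 23*n - 3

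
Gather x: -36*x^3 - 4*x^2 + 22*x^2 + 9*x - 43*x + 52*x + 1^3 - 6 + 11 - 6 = -36*x^3 + 18*x^2 + 18*x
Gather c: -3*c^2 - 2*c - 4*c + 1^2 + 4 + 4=-3*c^2 - 6*c + 9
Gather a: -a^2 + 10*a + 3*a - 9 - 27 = -a^2 + 13*a - 36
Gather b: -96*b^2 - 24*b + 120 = -96*b^2 - 24*b + 120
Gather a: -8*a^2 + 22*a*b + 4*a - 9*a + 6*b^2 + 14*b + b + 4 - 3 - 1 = -8*a^2 + a*(22*b - 5) + 6*b^2 + 15*b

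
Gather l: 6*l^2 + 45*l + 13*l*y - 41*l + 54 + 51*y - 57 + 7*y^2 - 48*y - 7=6*l^2 + l*(13*y + 4) + 7*y^2 + 3*y - 10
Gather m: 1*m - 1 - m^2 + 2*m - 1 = -m^2 + 3*m - 2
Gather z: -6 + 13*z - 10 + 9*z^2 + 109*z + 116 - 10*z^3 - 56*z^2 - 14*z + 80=-10*z^3 - 47*z^2 + 108*z + 180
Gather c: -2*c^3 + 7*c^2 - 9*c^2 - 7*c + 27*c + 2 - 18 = -2*c^3 - 2*c^2 + 20*c - 16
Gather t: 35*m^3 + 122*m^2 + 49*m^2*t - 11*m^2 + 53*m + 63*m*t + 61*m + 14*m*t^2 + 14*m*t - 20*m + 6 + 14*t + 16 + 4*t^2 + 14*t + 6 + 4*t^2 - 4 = 35*m^3 + 111*m^2 + 94*m + t^2*(14*m + 8) + t*(49*m^2 + 77*m + 28) + 24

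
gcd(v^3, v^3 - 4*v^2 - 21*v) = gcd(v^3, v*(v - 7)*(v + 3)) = v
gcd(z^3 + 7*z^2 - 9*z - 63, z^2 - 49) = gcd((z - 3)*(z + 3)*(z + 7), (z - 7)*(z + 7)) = z + 7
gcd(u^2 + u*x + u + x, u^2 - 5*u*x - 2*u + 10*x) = 1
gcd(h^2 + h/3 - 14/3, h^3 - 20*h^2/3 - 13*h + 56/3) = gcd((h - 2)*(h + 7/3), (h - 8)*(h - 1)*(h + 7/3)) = h + 7/3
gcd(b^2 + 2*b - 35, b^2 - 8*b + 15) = b - 5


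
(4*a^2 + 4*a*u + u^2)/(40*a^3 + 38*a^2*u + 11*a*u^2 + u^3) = (2*a + u)/(20*a^2 + 9*a*u + u^2)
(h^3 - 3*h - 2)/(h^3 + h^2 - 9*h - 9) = (h^2 - h - 2)/(h^2 - 9)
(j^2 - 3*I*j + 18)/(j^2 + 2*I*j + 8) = (j^2 - 3*I*j + 18)/(j^2 + 2*I*j + 8)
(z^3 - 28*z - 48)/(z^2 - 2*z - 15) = (-z^3 + 28*z + 48)/(-z^2 + 2*z + 15)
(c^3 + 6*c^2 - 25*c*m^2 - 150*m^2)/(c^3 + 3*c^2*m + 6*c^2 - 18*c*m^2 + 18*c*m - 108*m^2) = (c^2 - 25*m^2)/(c^2 + 3*c*m - 18*m^2)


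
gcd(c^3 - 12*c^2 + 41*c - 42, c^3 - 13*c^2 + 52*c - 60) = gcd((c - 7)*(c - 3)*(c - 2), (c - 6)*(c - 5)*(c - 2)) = c - 2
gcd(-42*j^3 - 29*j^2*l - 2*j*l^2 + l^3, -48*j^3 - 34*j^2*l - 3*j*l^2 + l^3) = 6*j^2 + 5*j*l + l^2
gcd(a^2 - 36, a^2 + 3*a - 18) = a + 6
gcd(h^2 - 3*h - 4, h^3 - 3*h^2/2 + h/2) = 1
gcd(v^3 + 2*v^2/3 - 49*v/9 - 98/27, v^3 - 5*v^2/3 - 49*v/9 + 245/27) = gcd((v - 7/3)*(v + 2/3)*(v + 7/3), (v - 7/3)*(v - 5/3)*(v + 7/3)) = v^2 - 49/9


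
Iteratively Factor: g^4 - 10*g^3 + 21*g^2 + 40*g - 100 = (g + 2)*(g^3 - 12*g^2 + 45*g - 50) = (g - 2)*(g + 2)*(g^2 - 10*g + 25) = (g - 5)*(g - 2)*(g + 2)*(g - 5)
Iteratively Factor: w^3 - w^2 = (w)*(w^2 - w) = w^2*(w - 1)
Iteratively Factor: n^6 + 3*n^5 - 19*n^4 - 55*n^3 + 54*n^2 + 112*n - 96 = (n + 4)*(n^5 - n^4 - 15*n^3 + 5*n^2 + 34*n - 24) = (n - 1)*(n + 4)*(n^4 - 15*n^2 - 10*n + 24) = (n - 1)*(n + 3)*(n + 4)*(n^3 - 3*n^2 - 6*n + 8) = (n - 1)*(n + 2)*(n + 3)*(n + 4)*(n^2 - 5*n + 4) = (n - 1)^2*(n + 2)*(n + 3)*(n + 4)*(n - 4)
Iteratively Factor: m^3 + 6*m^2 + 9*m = (m)*(m^2 + 6*m + 9) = m*(m + 3)*(m + 3)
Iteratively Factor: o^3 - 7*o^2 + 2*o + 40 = (o - 4)*(o^2 - 3*o - 10) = (o - 5)*(o - 4)*(o + 2)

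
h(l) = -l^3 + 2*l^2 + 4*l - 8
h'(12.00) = -380.00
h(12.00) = -1400.00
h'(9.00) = -203.00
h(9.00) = -539.00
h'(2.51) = -4.86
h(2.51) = -1.17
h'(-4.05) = -61.41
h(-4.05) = 75.04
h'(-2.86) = -31.98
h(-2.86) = 20.31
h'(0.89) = 5.18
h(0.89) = -3.56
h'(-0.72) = -0.44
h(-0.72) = -9.47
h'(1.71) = 2.07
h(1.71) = -0.31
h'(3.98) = -27.60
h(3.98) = -23.44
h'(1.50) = 3.25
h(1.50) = -0.88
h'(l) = -3*l^2 + 4*l + 4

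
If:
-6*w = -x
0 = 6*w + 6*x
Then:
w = 0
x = 0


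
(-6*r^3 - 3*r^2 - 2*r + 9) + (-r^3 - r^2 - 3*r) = -7*r^3 - 4*r^2 - 5*r + 9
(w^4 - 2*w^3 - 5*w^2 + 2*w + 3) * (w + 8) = w^5 + 6*w^4 - 21*w^3 - 38*w^2 + 19*w + 24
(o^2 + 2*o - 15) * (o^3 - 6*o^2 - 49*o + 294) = o^5 - 4*o^4 - 76*o^3 + 286*o^2 + 1323*o - 4410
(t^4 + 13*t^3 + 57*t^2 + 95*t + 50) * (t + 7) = t^5 + 20*t^4 + 148*t^3 + 494*t^2 + 715*t + 350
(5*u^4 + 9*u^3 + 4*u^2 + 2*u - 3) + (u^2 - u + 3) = 5*u^4 + 9*u^3 + 5*u^2 + u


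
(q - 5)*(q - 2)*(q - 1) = q^3 - 8*q^2 + 17*q - 10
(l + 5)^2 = l^2 + 10*l + 25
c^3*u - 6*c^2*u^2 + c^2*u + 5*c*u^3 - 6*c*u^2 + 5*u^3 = (c - 5*u)*(c - u)*(c*u + u)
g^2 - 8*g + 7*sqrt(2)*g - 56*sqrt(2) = (g - 8)*(g + 7*sqrt(2))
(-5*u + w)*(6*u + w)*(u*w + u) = -30*u^3*w - 30*u^3 + u^2*w^2 + u^2*w + u*w^3 + u*w^2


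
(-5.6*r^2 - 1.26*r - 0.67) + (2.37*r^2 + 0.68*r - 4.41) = -3.23*r^2 - 0.58*r - 5.08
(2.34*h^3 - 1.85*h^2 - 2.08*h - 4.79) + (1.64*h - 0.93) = 2.34*h^3 - 1.85*h^2 - 0.44*h - 5.72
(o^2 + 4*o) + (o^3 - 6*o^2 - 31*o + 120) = o^3 - 5*o^2 - 27*o + 120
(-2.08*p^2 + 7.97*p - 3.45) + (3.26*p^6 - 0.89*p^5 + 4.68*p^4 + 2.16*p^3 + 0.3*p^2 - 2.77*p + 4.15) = 3.26*p^6 - 0.89*p^5 + 4.68*p^4 + 2.16*p^3 - 1.78*p^2 + 5.2*p + 0.7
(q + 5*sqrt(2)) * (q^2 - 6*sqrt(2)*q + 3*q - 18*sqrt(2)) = q^3 - sqrt(2)*q^2 + 3*q^2 - 60*q - 3*sqrt(2)*q - 180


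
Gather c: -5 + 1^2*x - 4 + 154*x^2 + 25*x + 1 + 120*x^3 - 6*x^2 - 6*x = 120*x^3 + 148*x^2 + 20*x - 8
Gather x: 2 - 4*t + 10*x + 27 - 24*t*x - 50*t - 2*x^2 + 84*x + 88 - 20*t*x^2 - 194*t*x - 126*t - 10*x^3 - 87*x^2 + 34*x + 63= -180*t - 10*x^3 + x^2*(-20*t - 89) + x*(128 - 218*t) + 180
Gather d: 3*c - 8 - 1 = 3*c - 9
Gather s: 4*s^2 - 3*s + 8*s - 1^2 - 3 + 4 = 4*s^2 + 5*s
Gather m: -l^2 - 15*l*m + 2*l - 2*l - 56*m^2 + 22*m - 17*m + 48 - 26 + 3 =-l^2 - 56*m^2 + m*(5 - 15*l) + 25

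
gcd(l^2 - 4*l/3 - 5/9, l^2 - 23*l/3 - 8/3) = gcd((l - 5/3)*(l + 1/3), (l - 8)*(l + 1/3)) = l + 1/3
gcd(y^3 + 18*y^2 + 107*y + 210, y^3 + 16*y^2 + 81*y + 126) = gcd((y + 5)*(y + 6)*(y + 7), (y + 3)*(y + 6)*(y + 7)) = y^2 + 13*y + 42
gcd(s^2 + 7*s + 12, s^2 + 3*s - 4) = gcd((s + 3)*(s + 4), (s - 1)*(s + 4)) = s + 4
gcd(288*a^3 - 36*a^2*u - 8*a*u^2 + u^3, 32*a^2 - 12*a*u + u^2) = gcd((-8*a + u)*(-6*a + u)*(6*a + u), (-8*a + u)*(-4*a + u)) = -8*a + u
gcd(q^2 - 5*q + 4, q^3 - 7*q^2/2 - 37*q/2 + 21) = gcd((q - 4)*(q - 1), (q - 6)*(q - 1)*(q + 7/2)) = q - 1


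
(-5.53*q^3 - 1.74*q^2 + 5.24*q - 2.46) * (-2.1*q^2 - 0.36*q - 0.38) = 11.613*q^5 + 5.6448*q^4 - 8.2762*q^3 + 3.9408*q^2 - 1.1056*q + 0.9348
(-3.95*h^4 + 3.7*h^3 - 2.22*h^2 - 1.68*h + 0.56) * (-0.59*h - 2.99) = 2.3305*h^5 + 9.6275*h^4 - 9.7532*h^3 + 7.629*h^2 + 4.6928*h - 1.6744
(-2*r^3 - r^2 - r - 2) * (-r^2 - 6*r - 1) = 2*r^5 + 13*r^4 + 9*r^3 + 9*r^2 + 13*r + 2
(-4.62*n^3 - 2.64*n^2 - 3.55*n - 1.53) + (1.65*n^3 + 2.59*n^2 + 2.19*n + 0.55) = -2.97*n^3 - 0.0500000000000003*n^2 - 1.36*n - 0.98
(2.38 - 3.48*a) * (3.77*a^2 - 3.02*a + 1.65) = -13.1196*a^3 + 19.4822*a^2 - 12.9296*a + 3.927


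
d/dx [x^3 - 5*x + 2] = 3*x^2 - 5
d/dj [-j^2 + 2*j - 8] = 2 - 2*j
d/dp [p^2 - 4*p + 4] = 2*p - 4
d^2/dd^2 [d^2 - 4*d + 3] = 2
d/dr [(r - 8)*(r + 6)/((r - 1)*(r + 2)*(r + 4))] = (-r^4 + 4*r^3 + 156*r^2 + 464*r + 112)/(r^6 + 10*r^5 + 29*r^4 + 4*r^3 - 76*r^2 - 32*r + 64)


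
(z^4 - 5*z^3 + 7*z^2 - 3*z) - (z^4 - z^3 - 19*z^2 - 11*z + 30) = -4*z^3 + 26*z^2 + 8*z - 30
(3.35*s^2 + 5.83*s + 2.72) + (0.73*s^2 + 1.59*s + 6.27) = 4.08*s^2 + 7.42*s + 8.99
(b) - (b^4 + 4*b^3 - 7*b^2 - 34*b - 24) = -b^4 - 4*b^3 + 7*b^2 + 35*b + 24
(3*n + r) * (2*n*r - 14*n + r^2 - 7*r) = 6*n^2*r - 42*n^2 + 5*n*r^2 - 35*n*r + r^3 - 7*r^2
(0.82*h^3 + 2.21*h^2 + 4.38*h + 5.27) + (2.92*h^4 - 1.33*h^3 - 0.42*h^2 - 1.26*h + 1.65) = 2.92*h^4 - 0.51*h^3 + 1.79*h^2 + 3.12*h + 6.92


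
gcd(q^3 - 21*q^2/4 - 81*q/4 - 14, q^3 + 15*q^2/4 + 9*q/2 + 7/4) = q^2 + 11*q/4 + 7/4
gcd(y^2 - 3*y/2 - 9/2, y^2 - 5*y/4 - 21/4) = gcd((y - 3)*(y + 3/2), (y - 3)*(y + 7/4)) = y - 3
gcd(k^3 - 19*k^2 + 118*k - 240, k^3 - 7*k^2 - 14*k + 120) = k^2 - 11*k + 30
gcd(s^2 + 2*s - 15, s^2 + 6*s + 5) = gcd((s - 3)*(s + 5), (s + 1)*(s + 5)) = s + 5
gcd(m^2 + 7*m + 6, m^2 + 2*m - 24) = m + 6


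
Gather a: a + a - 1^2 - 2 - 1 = 2*a - 4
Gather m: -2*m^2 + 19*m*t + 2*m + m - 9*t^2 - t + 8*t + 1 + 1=-2*m^2 + m*(19*t + 3) - 9*t^2 + 7*t + 2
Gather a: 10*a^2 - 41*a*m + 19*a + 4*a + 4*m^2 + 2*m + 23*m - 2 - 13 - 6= 10*a^2 + a*(23 - 41*m) + 4*m^2 + 25*m - 21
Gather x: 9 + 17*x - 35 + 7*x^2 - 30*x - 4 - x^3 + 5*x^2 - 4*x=-x^3 + 12*x^2 - 17*x - 30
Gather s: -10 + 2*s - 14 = 2*s - 24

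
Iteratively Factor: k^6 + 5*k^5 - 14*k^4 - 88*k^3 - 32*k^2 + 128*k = (k - 1)*(k^5 + 6*k^4 - 8*k^3 - 96*k^2 - 128*k) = (k - 1)*(k + 2)*(k^4 + 4*k^3 - 16*k^2 - 64*k) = (k - 1)*(k + 2)*(k + 4)*(k^3 - 16*k) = k*(k - 1)*(k + 2)*(k + 4)*(k^2 - 16) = k*(k - 4)*(k - 1)*(k + 2)*(k + 4)*(k + 4)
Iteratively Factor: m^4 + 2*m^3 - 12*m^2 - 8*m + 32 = (m + 4)*(m^3 - 2*m^2 - 4*m + 8) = (m - 2)*(m + 4)*(m^2 - 4) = (m - 2)*(m + 2)*(m + 4)*(m - 2)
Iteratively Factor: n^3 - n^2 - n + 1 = (n - 1)*(n^2 - 1) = (n - 1)*(n + 1)*(n - 1)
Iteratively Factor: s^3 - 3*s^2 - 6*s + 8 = (s - 4)*(s^2 + s - 2) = (s - 4)*(s + 2)*(s - 1)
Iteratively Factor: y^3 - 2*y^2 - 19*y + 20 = (y - 1)*(y^2 - y - 20) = (y - 5)*(y - 1)*(y + 4)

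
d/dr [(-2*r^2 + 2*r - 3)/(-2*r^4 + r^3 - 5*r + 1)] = (2*(2*r - 1)*(2*r^4 - r^3 + 5*r - 1) - (2*r^2 - 2*r + 3)*(8*r^3 - 3*r^2 + 5))/(2*r^4 - r^3 + 5*r - 1)^2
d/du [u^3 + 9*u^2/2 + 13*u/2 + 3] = 3*u^2 + 9*u + 13/2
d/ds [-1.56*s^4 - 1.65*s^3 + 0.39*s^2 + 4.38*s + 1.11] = -6.24*s^3 - 4.95*s^2 + 0.78*s + 4.38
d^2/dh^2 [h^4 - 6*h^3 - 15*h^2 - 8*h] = 12*h^2 - 36*h - 30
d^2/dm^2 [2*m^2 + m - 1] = 4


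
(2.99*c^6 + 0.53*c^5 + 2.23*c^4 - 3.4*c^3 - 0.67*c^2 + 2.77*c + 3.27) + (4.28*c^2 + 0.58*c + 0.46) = 2.99*c^6 + 0.53*c^5 + 2.23*c^4 - 3.4*c^3 + 3.61*c^2 + 3.35*c + 3.73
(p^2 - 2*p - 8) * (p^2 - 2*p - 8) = p^4 - 4*p^3 - 12*p^2 + 32*p + 64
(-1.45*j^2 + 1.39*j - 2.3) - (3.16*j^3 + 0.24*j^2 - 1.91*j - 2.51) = -3.16*j^3 - 1.69*j^2 + 3.3*j + 0.21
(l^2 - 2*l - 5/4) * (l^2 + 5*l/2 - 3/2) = l^4 + l^3/2 - 31*l^2/4 - l/8 + 15/8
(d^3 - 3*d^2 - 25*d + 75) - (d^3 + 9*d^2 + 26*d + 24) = -12*d^2 - 51*d + 51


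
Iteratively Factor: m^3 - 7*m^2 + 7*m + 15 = (m + 1)*(m^2 - 8*m + 15) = (m - 3)*(m + 1)*(m - 5)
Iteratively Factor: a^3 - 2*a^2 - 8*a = (a + 2)*(a^2 - 4*a) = a*(a + 2)*(a - 4)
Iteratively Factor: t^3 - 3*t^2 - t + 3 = (t - 3)*(t^2 - 1) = (t - 3)*(t + 1)*(t - 1)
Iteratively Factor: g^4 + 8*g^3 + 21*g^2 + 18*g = (g + 3)*(g^3 + 5*g^2 + 6*g) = g*(g + 3)*(g^2 + 5*g + 6) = g*(g + 3)^2*(g + 2)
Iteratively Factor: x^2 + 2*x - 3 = (x + 3)*(x - 1)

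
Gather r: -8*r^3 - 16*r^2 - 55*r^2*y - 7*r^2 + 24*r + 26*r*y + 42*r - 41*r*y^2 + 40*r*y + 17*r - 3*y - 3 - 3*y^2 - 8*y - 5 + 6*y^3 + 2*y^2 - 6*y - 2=-8*r^3 + r^2*(-55*y - 23) + r*(-41*y^2 + 66*y + 83) + 6*y^3 - y^2 - 17*y - 10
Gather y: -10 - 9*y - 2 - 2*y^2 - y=-2*y^2 - 10*y - 12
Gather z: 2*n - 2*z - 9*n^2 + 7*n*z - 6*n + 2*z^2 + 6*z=-9*n^2 - 4*n + 2*z^2 + z*(7*n + 4)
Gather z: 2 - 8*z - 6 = -8*z - 4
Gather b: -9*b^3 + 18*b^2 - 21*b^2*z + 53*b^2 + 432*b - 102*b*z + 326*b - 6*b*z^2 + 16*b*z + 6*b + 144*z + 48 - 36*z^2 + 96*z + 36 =-9*b^3 + b^2*(71 - 21*z) + b*(-6*z^2 - 86*z + 764) - 36*z^2 + 240*z + 84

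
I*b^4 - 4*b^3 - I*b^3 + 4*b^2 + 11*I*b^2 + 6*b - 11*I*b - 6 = (b - 1)*(b - I)*(b + 6*I)*(I*b + 1)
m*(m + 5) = m^2 + 5*m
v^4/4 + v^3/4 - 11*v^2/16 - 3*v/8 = v*(v/4 + 1/2)*(v - 3/2)*(v + 1/2)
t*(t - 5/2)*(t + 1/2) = t^3 - 2*t^2 - 5*t/4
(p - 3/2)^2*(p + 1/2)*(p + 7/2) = p^4 + p^3 - 8*p^2 + 15*p/4 + 63/16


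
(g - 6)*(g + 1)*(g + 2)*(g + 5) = g^4 + 2*g^3 - 31*g^2 - 92*g - 60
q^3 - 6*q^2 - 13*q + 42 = (q - 7)*(q - 2)*(q + 3)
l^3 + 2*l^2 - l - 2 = (l - 1)*(l + 1)*(l + 2)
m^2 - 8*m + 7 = (m - 7)*(m - 1)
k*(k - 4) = k^2 - 4*k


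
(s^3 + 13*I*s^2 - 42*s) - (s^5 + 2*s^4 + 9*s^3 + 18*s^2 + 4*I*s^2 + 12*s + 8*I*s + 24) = -s^5 - 2*s^4 - 8*s^3 - 18*s^2 + 9*I*s^2 - 54*s - 8*I*s - 24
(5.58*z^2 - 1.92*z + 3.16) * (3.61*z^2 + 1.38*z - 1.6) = 20.1438*z^4 + 0.7692*z^3 - 0.17*z^2 + 7.4328*z - 5.056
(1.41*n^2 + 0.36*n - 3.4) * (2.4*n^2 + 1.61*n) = 3.384*n^4 + 3.1341*n^3 - 7.5804*n^2 - 5.474*n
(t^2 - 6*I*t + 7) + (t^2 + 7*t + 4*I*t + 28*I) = 2*t^2 + 7*t - 2*I*t + 7 + 28*I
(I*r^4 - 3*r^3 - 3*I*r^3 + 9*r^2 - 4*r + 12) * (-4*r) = -4*I*r^5 + 12*r^4 + 12*I*r^4 - 36*r^3 + 16*r^2 - 48*r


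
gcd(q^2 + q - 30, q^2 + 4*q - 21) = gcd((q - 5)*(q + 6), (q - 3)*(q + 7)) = 1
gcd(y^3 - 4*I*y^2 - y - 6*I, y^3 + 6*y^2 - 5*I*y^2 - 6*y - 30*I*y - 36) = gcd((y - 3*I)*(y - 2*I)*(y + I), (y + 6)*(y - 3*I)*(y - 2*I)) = y^2 - 5*I*y - 6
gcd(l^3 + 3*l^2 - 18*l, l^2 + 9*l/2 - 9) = l + 6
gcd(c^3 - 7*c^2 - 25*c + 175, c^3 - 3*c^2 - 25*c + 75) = c^2 - 25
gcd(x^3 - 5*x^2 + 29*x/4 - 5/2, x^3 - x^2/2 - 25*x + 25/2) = x - 1/2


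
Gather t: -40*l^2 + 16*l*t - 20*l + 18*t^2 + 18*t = -40*l^2 - 20*l + 18*t^2 + t*(16*l + 18)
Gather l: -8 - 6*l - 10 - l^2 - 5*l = -l^2 - 11*l - 18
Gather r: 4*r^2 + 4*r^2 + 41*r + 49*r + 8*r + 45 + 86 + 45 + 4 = 8*r^2 + 98*r + 180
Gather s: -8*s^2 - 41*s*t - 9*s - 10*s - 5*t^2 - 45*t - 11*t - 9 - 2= -8*s^2 + s*(-41*t - 19) - 5*t^2 - 56*t - 11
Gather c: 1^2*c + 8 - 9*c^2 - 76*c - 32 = -9*c^2 - 75*c - 24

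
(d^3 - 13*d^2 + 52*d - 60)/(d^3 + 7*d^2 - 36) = (d^2 - 11*d + 30)/(d^2 + 9*d + 18)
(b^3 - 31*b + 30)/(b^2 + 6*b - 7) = (b^2 + b - 30)/(b + 7)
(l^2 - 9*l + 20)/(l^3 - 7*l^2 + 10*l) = (l - 4)/(l*(l - 2))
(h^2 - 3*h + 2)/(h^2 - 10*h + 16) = (h - 1)/(h - 8)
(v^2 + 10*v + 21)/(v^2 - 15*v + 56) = (v^2 + 10*v + 21)/(v^2 - 15*v + 56)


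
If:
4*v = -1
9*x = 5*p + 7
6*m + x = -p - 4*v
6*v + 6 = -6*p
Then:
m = 25/108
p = -3/4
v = -1/4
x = 13/36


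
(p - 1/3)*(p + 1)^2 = p^3 + 5*p^2/3 + p/3 - 1/3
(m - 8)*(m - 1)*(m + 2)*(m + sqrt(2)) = m^4 - 7*m^3 + sqrt(2)*m^3 - 10*m^2 - 7*sqrt(2)*m^2 - 10*sqrt(2)*m + 16*m + 16*sqrt(2)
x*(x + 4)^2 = x^3 + 8*x^2 + 16*x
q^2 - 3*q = q*(q - 3)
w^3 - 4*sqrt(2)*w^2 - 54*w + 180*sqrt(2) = (w - 6*sqrt(2))*(w - 3*sqrt(2))*(w + 5*sqrt(2))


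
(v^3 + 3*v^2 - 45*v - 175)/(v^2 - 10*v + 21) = (v^2 + 10*v + 25)/(v - 3)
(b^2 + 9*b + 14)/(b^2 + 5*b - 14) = (b + 2)/(b - 2)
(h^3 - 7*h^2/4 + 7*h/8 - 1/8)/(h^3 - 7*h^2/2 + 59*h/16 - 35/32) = 4*(4*h^2 - 5*h + 1)/(16*h^2 - 48*h + 35)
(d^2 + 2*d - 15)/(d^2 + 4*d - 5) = (d - 3)/(d - 1)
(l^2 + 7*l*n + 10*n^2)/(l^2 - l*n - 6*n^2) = (l + 5*n)/(l - 3*n)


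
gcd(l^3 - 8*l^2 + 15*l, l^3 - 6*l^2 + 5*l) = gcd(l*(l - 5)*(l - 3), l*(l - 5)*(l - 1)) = l^2 - 5*l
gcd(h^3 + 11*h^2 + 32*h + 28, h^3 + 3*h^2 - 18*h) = 1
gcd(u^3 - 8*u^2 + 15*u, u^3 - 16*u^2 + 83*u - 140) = u - 5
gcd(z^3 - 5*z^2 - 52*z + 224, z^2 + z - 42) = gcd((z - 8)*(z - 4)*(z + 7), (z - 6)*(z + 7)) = z + 7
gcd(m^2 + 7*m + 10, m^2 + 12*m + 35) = m + 5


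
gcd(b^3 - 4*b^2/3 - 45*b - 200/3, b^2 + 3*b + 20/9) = b + 5/3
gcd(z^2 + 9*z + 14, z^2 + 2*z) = z + 2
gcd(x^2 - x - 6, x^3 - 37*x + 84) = x - 3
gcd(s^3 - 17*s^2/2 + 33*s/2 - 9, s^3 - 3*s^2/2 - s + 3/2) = s^2 - 5*s/2 + 3/2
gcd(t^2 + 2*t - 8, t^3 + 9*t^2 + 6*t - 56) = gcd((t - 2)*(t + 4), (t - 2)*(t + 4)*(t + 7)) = t^2 + 2*t - 8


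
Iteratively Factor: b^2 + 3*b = (b + 3)*(b)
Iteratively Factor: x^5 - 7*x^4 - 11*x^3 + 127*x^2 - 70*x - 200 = (x - 2)*(x^4 - 5*x^3 - 21*x^2 + 85*x + 100) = (x - 2)*(x + 4)*(x^3 - 9*x^2 + 15*x + 25) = (x - 5)*(x - 2)*(x + 4)*(x^2 - 4*x - 5) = (x - 5)*(x - 2)*(x + 1)*(x + 4)*(x - 5)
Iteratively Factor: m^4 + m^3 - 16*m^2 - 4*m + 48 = (m - 2)*(m^3 + 3*m^2 - 10*m - 24) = (m - 2)*(m + 2)*(m^2 + m - 12) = (m - 2)*(m + 2)*(m + 4)*(m - 3)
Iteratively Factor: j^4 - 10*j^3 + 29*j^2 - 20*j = (j - 5)*(j^3 - 5*j^2 + 4*j) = (j - 5)*(j - 4)*(j^2 - j) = j*(j - 5)*(j - 4)*(j - 1)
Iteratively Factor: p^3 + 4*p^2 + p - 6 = (p + 2)*(p^2 + 2*p - 3) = (p + 2)*(p + 3)*(p - 1)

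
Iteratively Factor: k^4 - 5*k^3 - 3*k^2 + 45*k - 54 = (k - 3)*(k^3 - 2*k^2 - 9*k + 18) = (k - 3)^2*(k^2 + k - 6) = (k - 3)^2*(k + 3)*(k - 2)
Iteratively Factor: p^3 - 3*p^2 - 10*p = (p)*(p^2 - 3*p - 10) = p*(p + 2)*(p - 5)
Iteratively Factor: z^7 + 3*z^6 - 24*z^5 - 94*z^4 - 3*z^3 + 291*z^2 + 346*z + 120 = (z + 1)*(z^6 + 2*z^5 - 26*z^4 - 68*z^3 + 65*z^2 + 226*z + 120) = (z + 1)^2*(z^5 + z^4 - 27*z^3 - 41*z^2 + 106*z + 120) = (z - 2)*(z + 1)^2*(z^4 + 3*z^3 - 21*z^2 - 83*z - 60) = (z - 2)*(z + 1)^3*(z^3 + 2*z^2 - 23*z - 60) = (z - 5)*(z - 2)*(z + 1)^3*(z^2 + 7*z + 12) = (z - 5)*(z - 2)*(z + 1)^3*(z + 3)*(z + 4)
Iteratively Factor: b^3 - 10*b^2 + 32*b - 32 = (b - 4)*(b^2 - 6*b + 8) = (b - 4)*(b - 2)*(b - 4)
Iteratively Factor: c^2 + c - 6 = (c + 3)*(c - 2)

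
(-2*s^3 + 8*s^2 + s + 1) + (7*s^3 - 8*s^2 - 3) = 5*s^3 + s - 2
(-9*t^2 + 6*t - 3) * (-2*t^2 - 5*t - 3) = 18*t^4 + 33*t^3 + 3*t^2 - 3*t + 9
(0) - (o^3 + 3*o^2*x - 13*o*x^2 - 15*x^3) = -o^3 - 3*o^2*x + 13*o*x^2 + 15*x^3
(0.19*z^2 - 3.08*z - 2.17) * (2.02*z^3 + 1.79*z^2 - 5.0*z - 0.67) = 0.3838*z^5 - 5.8815*z^4 - 10.8466*z^3 + 11.3884*z^2 + 12.9136*z + 1.4539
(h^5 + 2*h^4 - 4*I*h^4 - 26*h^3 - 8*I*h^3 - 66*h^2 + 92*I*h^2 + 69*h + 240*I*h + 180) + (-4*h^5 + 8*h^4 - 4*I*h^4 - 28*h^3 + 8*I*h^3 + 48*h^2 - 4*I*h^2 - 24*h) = -3*h^5 + 10*h^4 - 8*I*h^4 - 54*h^3 - 18*h^2 + 88*I*h^2 + 45*h + 240*I*h + 180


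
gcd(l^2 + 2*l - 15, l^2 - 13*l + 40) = 1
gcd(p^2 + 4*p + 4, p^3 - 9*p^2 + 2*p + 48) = p + 2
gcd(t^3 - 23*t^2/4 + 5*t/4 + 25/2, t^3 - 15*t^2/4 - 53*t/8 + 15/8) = t - 5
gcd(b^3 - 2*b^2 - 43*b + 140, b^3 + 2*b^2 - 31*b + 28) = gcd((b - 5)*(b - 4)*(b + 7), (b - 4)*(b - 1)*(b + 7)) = b^2 + 3*b - 28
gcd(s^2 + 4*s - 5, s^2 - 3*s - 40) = s + 5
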